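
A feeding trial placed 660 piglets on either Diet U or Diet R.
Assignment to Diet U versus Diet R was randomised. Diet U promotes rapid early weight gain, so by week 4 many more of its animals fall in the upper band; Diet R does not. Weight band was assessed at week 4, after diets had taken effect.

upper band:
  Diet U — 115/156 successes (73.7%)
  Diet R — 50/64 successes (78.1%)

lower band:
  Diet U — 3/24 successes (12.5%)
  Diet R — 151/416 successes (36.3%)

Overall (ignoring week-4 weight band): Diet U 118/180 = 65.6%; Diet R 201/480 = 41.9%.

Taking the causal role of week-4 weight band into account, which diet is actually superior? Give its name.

Diet U

Week-4 weight band is recorded after the diet and is itself shifted by it — it sits on the causal path from diet to outcome. Conditioning on a mediator would strip out part of the effect we want; the pooled comparison gives the total causal effect.
Pooled: Diet U 65.6% vs Diet R 41.9%; Diet U is higher overall.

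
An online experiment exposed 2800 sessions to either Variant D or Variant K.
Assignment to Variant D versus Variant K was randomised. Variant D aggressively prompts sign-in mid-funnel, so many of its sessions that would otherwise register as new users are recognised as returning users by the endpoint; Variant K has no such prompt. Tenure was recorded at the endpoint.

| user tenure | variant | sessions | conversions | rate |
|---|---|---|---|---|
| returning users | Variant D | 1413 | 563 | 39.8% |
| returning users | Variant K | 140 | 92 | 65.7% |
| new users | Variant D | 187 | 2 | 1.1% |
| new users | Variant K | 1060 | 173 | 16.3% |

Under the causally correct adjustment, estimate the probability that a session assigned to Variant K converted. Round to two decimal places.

The stratified and pooled comparisons disagree (Variant K wins within each user tenure; Variant D wins overall), so the answer turns on the causal role of user tenure.
The distribution of user tenure is itself part of what the variant does — it is an intermediate outcome. Holding it fixed would remove that part of the effect; the total effect is the pooled difference.
So P(outcome | do(Variant K)) is just the pooled rate for Variant K: 265/1200 = 0.221.

0.22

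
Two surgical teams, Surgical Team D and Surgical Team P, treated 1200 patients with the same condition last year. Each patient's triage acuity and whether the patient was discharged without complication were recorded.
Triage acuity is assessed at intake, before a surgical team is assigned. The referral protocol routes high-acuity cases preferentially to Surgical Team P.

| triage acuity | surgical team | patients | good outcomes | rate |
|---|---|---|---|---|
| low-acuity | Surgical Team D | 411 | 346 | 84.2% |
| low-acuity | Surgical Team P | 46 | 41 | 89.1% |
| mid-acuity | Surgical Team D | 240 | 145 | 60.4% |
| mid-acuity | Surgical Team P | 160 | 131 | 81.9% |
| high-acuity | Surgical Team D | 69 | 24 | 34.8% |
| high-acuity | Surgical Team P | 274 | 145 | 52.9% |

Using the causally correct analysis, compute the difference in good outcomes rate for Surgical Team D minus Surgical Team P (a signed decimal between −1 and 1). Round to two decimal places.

-0.14

The stratified and pooled comparisons disagree (Surgical Team P wins within each triage acuity; Surgical Team D wins overall), so the answer turns on the causal role of triage acuity.
The imbalance in triage acuity arose from how patients were allocated, not from anything the surgical team did; and triage acuity independently affects the outcome. The pooled gap is confounded — condition on triage acuity.
Adjusting over the population distribution of triage acuity: 0.381·(0.842−0.891) + 0.333·(0.604−0.819) + 0.286·(0.348−0.529) = -0.142.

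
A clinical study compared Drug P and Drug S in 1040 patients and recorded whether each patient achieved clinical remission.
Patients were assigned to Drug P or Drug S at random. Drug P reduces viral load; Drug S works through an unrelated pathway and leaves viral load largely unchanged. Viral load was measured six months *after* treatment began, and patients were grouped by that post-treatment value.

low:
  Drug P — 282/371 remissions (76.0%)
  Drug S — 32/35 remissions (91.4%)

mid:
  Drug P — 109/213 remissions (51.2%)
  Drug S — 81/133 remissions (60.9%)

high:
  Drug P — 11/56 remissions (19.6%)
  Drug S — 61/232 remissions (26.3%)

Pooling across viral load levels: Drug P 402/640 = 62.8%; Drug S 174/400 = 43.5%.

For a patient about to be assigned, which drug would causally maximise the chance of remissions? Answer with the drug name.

Viral load is recorded after the drug and is itself shifted by it — it sits on the causal path from drug to outcome. Conditioning on a mediator would strip out part of the effect we want; the pooled comparison gives the total causal effect.
Pooled: Drug P 62.8% vs Drug S 43.5%; Drug P is higher overall.

Drug P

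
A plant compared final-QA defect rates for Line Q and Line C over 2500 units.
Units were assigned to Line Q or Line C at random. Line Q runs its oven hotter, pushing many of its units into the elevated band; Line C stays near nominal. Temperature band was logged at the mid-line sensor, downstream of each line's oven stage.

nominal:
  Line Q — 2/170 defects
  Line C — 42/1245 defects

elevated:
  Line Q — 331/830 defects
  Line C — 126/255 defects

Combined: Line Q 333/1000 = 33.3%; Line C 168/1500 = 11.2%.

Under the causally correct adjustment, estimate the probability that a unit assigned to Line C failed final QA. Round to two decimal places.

0.11

Line Q is lower inside every in-process temperature band stratum but Line C is lower in aggregate. Whether to stratify depends on how in-process temperature band relates to the line.
In-process temperature band here is a post-treatment variable shaped by the line; conditioning on it would introduce bias rather than remove it. The overall comparison is the causal one.
So P(outcome | do(Line C)) is just the pooled rate for Line C: 168/1500 = 0.112.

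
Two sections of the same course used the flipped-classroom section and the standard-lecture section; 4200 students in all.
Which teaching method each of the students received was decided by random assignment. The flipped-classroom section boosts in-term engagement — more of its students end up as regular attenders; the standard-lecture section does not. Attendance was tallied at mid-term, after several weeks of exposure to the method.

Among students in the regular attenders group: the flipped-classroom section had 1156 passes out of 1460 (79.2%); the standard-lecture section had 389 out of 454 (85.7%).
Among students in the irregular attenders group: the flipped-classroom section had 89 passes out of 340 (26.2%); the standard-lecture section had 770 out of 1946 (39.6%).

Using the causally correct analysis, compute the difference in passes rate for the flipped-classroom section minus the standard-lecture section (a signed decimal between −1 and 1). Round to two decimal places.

+0.21

The distribution of mid-term attendance is itself part of what the teaching method does — it is an intermediate outcome. Holding it fixed would remove that part of the effect; the total effect is the pooled difference.
The causal difference is the pooled difference: 0.692 − 0.483 = +0.209.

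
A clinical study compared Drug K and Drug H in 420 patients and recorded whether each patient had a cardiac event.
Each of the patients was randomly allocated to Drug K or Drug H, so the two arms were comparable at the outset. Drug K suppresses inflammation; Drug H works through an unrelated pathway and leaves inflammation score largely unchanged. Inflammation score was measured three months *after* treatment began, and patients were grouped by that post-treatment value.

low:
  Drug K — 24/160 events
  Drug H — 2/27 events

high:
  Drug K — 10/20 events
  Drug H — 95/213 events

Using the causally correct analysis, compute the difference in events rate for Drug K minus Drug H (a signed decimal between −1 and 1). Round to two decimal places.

-0.22

Drug H is lower inside every inflammation score stratum but Drug K is lower in aggregate. Whether to stratify depends on how inflammation score relates to the drug.
Inflammation score here is a post-treatment variable shaped by the drug; conditioning on it would introduce bias rather than remove it. The overall comparison is the causal one.
The causal difference is the pooled difference: 0.189 − 0.404 = -0.215.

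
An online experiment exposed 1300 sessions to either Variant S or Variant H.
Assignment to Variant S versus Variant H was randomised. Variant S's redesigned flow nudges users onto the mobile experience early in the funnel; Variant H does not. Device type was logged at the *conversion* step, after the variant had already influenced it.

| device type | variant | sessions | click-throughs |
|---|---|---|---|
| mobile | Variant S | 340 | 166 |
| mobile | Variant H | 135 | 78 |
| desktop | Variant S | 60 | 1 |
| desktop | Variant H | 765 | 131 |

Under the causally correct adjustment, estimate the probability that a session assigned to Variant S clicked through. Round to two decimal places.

Device type lies on the pathway variant → device type → outcome, so adjusting for it blocks the indirect effect. For the total causal effect of variant, use the unadjusted pooled rates.
So P(outcome | do(Variant S)) is just the pooled rate for Variant S: 167/400 = 0.417.

0.42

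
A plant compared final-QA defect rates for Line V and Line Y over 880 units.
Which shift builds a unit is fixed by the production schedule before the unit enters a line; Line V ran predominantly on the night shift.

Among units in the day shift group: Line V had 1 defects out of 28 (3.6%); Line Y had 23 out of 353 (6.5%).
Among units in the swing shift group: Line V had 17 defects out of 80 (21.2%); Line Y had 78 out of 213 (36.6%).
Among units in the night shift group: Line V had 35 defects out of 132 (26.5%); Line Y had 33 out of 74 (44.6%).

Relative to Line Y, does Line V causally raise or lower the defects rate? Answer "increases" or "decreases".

decreases

The stratified and pooled comparisons disagree (Line V wins within each shift; Line Y wins overall), so the answer turns on the causal role of shift.
Since shift is a pre-existing factor (not a product of the line) and it affects the outcome on its own, it is a confounder. The stratified rates, not the pooled rate, identify the causal effect.
Within each level — day shift: 3.6% vs 6.5%; swing shift: 21.2% vs 36.6%; night shift: 26.5% vs 44.6% — Line V is lower every time.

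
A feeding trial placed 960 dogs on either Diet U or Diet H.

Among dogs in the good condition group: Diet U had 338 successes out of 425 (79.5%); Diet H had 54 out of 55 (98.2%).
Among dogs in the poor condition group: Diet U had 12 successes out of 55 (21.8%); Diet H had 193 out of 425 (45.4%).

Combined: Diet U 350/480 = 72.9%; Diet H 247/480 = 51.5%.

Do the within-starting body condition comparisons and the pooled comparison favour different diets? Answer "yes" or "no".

yes

Within each starting body condition level (good condition 79.5% vs 98.2%; poor condition 21.8% vs 45.4%), Diet H has the higher rate every time. Pooled: 72.9% vs 51.5% — Diet U has the higher rate overall. The two comparisons disagree.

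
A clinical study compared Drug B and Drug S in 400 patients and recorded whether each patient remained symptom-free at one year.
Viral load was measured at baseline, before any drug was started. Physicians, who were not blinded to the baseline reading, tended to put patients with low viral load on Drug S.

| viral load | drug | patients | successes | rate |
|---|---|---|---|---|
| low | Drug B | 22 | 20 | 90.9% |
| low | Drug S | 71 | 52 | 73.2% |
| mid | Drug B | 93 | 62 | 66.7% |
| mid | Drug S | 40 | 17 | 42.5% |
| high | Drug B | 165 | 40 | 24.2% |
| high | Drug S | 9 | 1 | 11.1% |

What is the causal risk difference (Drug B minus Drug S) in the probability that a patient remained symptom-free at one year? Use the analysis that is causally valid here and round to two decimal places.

Within every viral load level Drug B has the higher rate, yet pooled Drug S does — Simpson's reversal.
Viral load differs across drugs for reasons unrelated to any effect of the drug itself, and it separately predicts the outcome — a classic confounder. We must compare within viral load levels.
Adjusting over the population distribution of viral load: 0.233·(0.909−0.732) + 0.333·(0.667−0.425) + 0.435·(0.242−0.111) = +0.179.

+0.18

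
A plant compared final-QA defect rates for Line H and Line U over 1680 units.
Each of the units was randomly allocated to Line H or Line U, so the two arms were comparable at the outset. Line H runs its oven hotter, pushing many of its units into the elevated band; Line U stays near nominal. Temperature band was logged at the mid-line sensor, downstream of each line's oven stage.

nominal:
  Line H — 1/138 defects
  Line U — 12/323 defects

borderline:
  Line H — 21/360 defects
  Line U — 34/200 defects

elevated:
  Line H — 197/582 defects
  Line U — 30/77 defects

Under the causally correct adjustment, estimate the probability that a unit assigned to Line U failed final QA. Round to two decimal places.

The distribution of in-process temperature band is itself part of what the line does — it is an intermediate outcome. Holding it fixed would remove that part of the effect; the total effect is the pooled difference.
So P(outcome | do(Line U)) is just the pooled rate for Line U: 76/600 = 0.127.

0.13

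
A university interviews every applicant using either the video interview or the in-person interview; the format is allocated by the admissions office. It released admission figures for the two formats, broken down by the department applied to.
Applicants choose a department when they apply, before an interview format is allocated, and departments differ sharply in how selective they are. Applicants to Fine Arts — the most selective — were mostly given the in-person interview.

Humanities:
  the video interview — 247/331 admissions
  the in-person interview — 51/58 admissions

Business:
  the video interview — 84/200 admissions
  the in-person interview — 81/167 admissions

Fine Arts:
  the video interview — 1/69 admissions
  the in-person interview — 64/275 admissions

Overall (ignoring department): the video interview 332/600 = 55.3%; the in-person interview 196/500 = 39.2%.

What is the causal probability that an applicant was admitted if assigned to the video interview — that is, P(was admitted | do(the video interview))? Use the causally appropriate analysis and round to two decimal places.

0.41

the in-person interview is higher inside every department stratum but the video interview is higher in aggregate. Whether to stratify depends on how department relates to the interview format.
Here department is a common cause — it drives both which interview format a case falls under and the outcome. The crude comparison mixes populations; the stratum-specific rates are the causally relevant ones.
Standardising the video interview to the population department mix: 0.354·247/331 + 0.334·84/200 + 0.313·1/69 = 0.409.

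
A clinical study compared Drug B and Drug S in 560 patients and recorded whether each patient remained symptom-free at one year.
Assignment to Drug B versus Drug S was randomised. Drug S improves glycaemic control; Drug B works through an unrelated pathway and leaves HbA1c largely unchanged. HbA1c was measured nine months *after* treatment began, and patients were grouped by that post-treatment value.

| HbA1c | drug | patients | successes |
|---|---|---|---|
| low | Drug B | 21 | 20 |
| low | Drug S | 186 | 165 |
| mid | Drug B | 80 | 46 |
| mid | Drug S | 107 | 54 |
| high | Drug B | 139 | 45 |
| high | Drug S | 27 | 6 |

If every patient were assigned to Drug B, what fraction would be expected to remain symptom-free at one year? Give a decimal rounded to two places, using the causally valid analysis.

0.46

Because the drug influences HbA1c, HbA1c is a post-treatment mediator, not a confounder. Stratifying on it would bias the estimate; the causal effect is the crude pooled difference.
So P(outcome | do(Drug B)) is just the pooled rate for Drug B: 111/240 = 0.463.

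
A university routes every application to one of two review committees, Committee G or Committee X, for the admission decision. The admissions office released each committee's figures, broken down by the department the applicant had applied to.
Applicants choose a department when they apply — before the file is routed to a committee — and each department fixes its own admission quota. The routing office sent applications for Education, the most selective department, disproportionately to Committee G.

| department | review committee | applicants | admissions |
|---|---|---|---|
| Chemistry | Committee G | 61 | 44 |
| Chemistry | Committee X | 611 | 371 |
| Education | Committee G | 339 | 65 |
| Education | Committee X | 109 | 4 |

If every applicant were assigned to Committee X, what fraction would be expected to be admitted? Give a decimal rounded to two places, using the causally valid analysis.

0.38

The stratified and pooled comparisons disagree (Committee G wins within each department; Committee X wins overall), so the answer turns on the causal role of department.
The imbalance in department arose from how applicants were allocated, not from anything the review committee did; and department independently affects the outcome. The pooled gap is confounded — condition on department.
Standardising Committee X to the population department mix: 0.600·371/611 + 0.400·4/109 = 0.379.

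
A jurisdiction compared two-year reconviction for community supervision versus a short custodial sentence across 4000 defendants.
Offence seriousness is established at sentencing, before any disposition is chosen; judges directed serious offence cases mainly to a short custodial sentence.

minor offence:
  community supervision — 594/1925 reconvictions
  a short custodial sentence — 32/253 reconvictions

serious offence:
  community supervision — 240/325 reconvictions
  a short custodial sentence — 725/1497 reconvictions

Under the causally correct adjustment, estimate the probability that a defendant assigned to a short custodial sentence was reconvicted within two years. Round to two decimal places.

Offence seriousness satisfies the back-door criterion: it is not a descendant of the disposition, and it blocks the spurious path from disposition to outcome. Adjusting for it (i.e., using the within-offence seriousness rates) gives the causal effect.
Standardising a short custodial sentence to the population offence seriousness mix: 0.544·32/253 + 0.456·725/1497 = 0.289.

0.29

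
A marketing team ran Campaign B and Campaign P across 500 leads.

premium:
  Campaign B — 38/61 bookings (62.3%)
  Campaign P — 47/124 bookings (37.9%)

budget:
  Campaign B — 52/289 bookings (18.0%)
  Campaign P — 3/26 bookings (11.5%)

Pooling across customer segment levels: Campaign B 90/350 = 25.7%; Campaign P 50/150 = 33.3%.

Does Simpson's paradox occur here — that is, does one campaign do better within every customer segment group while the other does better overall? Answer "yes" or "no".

Within each customer segment level (premium 62.3% vs 37.9%; budget 18.0% vs 11.5%), Campaign B has the higher rate every time. Pooled: 25.7% vs 33.3% — Campaign P has the higher rate overall. The two comparisons disagree.

yes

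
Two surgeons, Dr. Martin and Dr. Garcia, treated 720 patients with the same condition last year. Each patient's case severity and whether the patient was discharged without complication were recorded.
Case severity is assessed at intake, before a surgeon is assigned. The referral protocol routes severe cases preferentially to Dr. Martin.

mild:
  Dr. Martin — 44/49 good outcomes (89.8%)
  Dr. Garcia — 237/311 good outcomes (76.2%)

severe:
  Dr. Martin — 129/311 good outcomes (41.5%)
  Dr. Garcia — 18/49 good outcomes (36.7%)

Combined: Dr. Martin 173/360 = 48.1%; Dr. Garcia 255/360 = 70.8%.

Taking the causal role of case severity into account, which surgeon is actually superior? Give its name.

Case severity satisfies the back-door criterion: it is not a descendant of the surgeon, and it blocks the spurious path from surgeon to outcome. Adjusting for it (i.e., using the within-case severity rates) gives the causal effect.
Within each level — mild: 89.8% vs 76.2%; severe: 41.5% vs 36.7% — Dr. Martin is higher every time.

Dr. Martin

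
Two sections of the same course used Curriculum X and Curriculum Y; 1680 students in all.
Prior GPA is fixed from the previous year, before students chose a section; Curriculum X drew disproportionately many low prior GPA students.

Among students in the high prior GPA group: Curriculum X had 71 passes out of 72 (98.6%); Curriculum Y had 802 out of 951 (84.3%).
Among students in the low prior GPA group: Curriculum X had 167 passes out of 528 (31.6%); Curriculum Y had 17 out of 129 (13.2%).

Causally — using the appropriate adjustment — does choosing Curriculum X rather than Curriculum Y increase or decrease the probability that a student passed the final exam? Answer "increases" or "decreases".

increases

Within every prior GPA band level Curriculum X has the higher rate, yet pooled Curriculum Y does — Simpson's reversal.
Since prior GPA band is a pre-existing factor (not a product of the teaching method) and it affects the outcome on its own, it is a confounder. The stratified rates, not the pooled rate, identify the causal effect.
Within each level — high prior GPA: 98.6% vs 84.3%; low prior GPA: 31.6% vs 13.2% — Curriculum X is higher every time.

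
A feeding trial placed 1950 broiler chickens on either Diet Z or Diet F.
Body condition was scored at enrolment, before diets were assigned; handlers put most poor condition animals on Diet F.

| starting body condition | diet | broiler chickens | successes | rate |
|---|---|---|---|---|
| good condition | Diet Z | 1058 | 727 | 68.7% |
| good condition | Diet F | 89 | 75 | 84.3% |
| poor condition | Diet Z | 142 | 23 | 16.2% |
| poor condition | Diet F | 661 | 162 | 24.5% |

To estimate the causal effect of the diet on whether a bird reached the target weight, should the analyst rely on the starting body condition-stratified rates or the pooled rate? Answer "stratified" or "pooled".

stratified

The stratified and pooled comparisons disagree (Diet F wins within each starting body condition; Diet Z wins overall), so the answer turns on the causal role of starting body condition.
The imbalance in starting body condition arose from how broiler chickens were allocated, not from anything the diet did; and starting body condition independently affects the outcome. The pooled gap is confounded — condition on starting body condition.
Within each level — good condition: 68.7% vs 84.3%; poor condition: 16.2% vs 24.5% — Diet F is higher every time.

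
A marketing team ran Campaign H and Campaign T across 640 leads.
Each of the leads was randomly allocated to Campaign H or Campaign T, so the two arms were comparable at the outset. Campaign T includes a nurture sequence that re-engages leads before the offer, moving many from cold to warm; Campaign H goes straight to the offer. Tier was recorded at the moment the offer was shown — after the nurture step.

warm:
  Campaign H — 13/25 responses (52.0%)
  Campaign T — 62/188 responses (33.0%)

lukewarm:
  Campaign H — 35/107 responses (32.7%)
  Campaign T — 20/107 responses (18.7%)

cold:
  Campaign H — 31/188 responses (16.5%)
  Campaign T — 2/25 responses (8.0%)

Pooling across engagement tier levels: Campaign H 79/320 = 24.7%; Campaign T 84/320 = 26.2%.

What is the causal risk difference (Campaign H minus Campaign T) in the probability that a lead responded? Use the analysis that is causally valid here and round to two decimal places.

-0.02

Within every engagement tier level Campaign H has the higher rate, yet pooled Campaign T does — Simpson's reversal.
Engagement tier is recorded after the campaign and is itself shifted by it — it sits on the causal path from campaign to outcome. Conditioning on a mediator would strip out part of the effect we want; the pooled comparison gives the total causal effect.
The causal difference is the pooled difference: 0.247 − 0.263 = -0.016.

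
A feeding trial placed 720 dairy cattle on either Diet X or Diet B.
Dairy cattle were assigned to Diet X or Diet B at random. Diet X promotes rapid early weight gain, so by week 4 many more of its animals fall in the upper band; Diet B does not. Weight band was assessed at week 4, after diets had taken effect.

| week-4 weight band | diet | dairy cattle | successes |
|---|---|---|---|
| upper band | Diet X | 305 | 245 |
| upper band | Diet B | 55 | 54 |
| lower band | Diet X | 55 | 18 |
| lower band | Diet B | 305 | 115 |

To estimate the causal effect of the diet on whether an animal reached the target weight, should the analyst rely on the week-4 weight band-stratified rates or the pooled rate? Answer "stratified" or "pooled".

Week-4 weight band lies on the pathway diet → week-4 weight band → outcome, so adjusting for it blocks the indirect effect. For the total causal effect of diet, use the unadjusted pooled rates.
Pooled: Diet X 73.1% vs Diet B 46.9%; Diet X is higher overall.

pooled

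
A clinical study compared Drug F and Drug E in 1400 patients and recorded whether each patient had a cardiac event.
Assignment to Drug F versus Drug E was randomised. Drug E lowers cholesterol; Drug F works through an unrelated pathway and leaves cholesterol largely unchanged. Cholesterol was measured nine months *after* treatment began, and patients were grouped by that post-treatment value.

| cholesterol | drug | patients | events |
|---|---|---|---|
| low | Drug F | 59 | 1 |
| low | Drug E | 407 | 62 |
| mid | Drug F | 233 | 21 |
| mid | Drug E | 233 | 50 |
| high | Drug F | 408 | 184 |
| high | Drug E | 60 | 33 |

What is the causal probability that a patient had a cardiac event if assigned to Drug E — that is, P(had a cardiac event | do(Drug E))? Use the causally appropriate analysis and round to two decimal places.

0.21

The stratified and pooled comparisons disagree (Drug F wins within each cholesterol; Drug E wins overall), so the answer turns on the causal role of cholesterol.
Cholesterol lies on the pathway drug → cholesterol → outcome, so adjusting for it blocks the indirect effect. For the total causal effect of drug, use the unadjusted pooled rates.
So P(outcome | do(Drug E)) is just the pooled rate for Drug E: 145/700 = 0.207.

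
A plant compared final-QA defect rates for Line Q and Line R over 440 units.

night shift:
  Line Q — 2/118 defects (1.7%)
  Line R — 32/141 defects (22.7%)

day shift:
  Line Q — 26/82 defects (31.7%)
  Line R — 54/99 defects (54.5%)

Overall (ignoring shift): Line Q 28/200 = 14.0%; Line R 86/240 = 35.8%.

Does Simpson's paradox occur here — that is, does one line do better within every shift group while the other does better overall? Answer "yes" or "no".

Within each shift level (night shift 1.7% vs 22.7%; day shift 31.7% vs 54.5%), Line Q has the lower rate every time. Pooled: 14.0% vs 35.8% — Line Q has the lower rate overall. They agree.

no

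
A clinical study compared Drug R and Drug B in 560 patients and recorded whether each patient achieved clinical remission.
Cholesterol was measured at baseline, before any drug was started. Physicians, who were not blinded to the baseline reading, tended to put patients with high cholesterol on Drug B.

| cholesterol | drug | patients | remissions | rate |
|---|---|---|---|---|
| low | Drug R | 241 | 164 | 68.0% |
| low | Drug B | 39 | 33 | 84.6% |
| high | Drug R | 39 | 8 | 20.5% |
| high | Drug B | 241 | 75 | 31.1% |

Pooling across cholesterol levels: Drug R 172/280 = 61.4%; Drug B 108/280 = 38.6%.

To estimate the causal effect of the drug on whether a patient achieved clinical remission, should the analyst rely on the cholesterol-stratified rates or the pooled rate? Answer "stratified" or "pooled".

Nothing the drug does changes cholesterol; the imbalance is an allocation artefact. With cholesterol also predicting the outcome, the pooled figure is confounded, and the within-stratum comparison is the causal one.
Within each level — low: 68.0% vs 84.6%; high: 20.5% vs 31.1% — Drug B is higher every time.

stratified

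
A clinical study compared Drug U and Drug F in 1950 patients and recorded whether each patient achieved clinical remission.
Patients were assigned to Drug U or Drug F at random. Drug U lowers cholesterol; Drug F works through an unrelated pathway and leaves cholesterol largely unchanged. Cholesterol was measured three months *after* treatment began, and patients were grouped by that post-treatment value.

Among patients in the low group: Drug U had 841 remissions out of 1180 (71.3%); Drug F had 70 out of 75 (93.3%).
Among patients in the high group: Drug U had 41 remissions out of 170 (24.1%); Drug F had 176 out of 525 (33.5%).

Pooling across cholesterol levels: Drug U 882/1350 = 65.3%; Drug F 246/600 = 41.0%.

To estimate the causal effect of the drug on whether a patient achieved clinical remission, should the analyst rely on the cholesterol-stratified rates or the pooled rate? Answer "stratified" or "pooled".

Cholesterol is recorded after the drug and is itself shifted by it — it sits on the causal path from drug to outcome. Conditioning on a mediator would strip out part of the effect we want; the pooled comparison gives the total causal effect.
Pooled: Drug U 65.3% vs Drug F 41.0%; Drug U is higher overall.

pooled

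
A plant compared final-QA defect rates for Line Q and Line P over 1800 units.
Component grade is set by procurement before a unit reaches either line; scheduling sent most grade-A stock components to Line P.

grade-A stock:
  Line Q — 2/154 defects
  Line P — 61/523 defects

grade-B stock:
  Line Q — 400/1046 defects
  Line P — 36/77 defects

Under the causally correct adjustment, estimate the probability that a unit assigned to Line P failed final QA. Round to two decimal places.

0.34

Within every component grade level Line Q has the lower rate, yet pooled Line P does — Simpson's reversal.
Since component grade is a pre-existing factor (not a product of the line) and it affects the outcome on its own, it is a confounder. The stratified rates, not the pooled rate, identify the causal effect.
Standardising Line P to the population component grade mix: 0.376·61/523 + 0.624·36/77 = 0.336.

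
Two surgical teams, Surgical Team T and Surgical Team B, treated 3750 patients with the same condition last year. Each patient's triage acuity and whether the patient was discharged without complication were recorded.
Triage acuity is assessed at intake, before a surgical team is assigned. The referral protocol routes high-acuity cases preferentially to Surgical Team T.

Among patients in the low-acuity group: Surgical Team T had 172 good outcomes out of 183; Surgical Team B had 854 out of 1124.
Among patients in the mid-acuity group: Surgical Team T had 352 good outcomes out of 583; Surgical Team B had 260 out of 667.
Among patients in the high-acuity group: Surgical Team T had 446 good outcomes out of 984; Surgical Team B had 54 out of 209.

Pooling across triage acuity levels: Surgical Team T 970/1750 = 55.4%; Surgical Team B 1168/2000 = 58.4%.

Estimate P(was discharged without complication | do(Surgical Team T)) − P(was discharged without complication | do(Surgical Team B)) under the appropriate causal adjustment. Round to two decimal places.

+0.20

The triage acuity-specific comparison favours Surgical Team T throughout, but the pooled figures favour Surgical Team B. The question is whether to condition on triage acuity.
Nothing the surgical team does changes triage acuity; the imbalance is an allocation artefact. With triage acuity also predicting the outcome, the pooled figure is confounded, and the within-stratum comparison is the causal one.
Adjusting over the population distribution of triage acuity: 0.349·(0.940−0.760) + 0.333·(0.604−0.390) + 0.318·(0.453−0.258) = +0.196.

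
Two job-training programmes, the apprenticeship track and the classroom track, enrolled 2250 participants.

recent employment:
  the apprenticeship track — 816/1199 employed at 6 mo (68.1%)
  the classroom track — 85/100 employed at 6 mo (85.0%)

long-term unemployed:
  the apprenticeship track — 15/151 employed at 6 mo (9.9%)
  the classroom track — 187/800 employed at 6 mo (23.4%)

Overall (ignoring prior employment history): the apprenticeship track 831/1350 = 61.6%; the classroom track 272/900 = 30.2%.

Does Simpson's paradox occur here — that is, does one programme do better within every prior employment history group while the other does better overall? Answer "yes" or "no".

yes

Within each prior employment history level (recent employment 68.1% vs 85.0%; long-term unemployed 9.9% vs 23.4%), the classroom track has the higher rate every time. Pooled: 61.6% vs 30.2% — the apprenticeship track has the higher rate overall. The two comparisons disagree.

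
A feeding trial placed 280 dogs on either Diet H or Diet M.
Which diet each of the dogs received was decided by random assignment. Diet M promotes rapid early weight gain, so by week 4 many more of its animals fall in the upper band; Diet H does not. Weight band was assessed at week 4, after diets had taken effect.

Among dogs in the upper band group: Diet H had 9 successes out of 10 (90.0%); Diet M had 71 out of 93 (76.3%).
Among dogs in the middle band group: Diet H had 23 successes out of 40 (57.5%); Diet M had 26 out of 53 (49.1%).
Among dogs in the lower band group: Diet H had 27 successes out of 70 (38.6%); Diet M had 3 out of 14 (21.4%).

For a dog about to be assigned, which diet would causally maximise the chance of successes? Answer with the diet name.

The distribution of week-4 weight band is itself part of what the diet does — it is an intermediate outcome. Holding it fixed would remove that part of the effect; the total effect is the pooled difference.
Pooled: Diet H 49.2% vs Diet M 62.5%; Diet M is higher overall.

Diet M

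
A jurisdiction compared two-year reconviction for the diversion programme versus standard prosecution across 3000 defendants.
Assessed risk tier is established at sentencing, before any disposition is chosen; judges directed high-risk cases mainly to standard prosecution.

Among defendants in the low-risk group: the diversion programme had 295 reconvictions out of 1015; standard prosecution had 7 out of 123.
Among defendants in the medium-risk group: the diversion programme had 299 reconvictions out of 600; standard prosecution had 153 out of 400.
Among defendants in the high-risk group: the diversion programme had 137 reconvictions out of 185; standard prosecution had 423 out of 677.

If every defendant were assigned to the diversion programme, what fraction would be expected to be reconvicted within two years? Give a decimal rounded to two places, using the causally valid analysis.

Assessed risk tier is set before the disposition has any effect — it is not caused by the disposition — and it independently drives the outcome. That makes it a confounder, so the causal comparison is within assessed risk tier levels.
Standardising the diversion programme to the population assessed risk tier mix: 0.379·295/1015 + 0.333·299/600 + 0.287·137/185 = 0.489.

0.49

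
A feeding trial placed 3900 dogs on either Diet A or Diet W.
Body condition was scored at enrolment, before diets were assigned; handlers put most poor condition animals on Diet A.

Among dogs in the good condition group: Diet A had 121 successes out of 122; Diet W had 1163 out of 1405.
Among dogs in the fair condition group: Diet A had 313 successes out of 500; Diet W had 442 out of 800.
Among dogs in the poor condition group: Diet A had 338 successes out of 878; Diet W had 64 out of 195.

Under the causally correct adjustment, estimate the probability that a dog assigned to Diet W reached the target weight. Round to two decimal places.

0.60

Diet A is higher inside every starting body condition stratum but Diet W is higher in aggregate. Whether to stratify depends on how starting body condition relates to the diet.
Since starting body condition is a pre-existing factor (not a product of the diet) and it affects the outcome on its own, it is a confounder. The stratified rates, not the pooled rate, identify the causal effect.
Standardising Diet W to the population starting body condition mix: 0.392·1163/1405 + 0.333·442/800 + 0.275·64/195 = 0.599.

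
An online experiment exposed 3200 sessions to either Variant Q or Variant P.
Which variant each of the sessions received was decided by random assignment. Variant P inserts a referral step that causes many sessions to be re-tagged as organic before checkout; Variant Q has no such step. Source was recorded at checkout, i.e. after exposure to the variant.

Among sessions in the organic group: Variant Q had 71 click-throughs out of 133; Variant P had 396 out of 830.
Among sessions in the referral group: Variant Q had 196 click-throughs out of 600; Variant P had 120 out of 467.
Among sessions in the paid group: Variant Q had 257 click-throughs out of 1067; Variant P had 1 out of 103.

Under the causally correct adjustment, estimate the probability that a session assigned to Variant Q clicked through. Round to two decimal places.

Traffic source here is a post-treatment variable shaped by the variant; conditioning on it would introduce bias rather than remove it. The overall comparison is the causal one.
So P(outcome | do(Variant Q)) is just the pooled rate for Variant Q: 524/1800 = 0.291.

0.29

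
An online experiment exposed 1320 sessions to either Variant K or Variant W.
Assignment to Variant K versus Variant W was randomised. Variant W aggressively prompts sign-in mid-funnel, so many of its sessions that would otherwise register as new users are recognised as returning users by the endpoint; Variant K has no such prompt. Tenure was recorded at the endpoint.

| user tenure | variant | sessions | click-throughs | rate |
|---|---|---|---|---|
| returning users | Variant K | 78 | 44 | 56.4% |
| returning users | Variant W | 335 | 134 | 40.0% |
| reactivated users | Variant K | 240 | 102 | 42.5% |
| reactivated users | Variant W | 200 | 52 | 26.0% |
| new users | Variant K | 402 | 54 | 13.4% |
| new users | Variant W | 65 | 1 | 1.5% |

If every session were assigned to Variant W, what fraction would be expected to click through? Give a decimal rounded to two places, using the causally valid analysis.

Within every user tenure level Variant K has the higher rate, yet pooled Variant W does — Simpson's reversal.
Because the variant influences user tenure, user tenure is a post-treatment mediator, not a confounder. Stratifying on it would bias the estimate; the causal effect is the crude pooled difference.
So P(outcome | do(Variant W)) is just the pooled rate for Variant W: 187/600 = 0.312.

0.31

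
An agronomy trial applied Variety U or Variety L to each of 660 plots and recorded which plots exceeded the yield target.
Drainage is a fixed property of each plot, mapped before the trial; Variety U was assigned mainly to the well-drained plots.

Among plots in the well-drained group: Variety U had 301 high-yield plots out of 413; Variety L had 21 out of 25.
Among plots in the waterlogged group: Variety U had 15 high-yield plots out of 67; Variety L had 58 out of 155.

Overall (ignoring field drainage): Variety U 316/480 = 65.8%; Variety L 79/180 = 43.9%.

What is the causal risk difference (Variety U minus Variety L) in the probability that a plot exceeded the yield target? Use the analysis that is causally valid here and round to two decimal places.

-0.12

Within every field drainage level Variety L has the higher rate, yet pooled Variety U does — Simpson's reversal.
Since field drainage is a pre-existing factor (not a product of the variety) and it affects the outcome on its own, it is a confounder. The stratified rates, not the pooled rate, identify the causal effect.
Adjusting over the population distribution of field drainage: 0.664·(0.729−0.840) + 0.336·(0.224−0.374) = -0.124.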